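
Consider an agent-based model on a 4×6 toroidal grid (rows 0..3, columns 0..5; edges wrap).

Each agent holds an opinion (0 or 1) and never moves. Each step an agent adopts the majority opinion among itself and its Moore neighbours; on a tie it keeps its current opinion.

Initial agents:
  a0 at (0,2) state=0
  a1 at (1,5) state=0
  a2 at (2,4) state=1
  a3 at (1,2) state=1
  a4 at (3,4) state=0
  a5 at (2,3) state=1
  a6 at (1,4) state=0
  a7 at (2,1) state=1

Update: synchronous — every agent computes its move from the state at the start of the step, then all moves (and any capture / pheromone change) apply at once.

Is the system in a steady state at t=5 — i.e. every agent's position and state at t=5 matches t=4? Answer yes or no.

t=1: a0@(0,2):0 a1@(1,5):0 a2@(2,4):0 a3@(1,2):1 a4@(3,4):1 a5@(2,3):1 a6@(1,4):0 a7@(2,1):1
t=2: (unchanged — steady state)

yes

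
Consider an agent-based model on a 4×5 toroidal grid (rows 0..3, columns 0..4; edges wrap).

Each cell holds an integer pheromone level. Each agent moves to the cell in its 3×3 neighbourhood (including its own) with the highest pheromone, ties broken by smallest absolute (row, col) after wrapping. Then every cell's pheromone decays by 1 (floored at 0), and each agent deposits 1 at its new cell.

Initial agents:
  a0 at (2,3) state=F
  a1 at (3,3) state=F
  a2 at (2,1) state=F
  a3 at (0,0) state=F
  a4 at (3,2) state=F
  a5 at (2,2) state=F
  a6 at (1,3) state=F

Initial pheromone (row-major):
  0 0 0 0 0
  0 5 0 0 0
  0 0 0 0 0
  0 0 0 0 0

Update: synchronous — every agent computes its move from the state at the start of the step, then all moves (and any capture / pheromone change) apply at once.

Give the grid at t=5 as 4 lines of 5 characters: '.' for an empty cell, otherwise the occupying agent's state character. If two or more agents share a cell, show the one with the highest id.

.....
.F...
.....
.....

t=1: a0@(1,2) a1@(0,2) a2@(1,1) a3@(1,1) a4@(0,1) a5@(1,1) a6@(0,2) | pheromone: 0 1 2 0 0 / 0 7 1 0 0 / 0 0 0 0 0 / 0 0 0 0 0
t=2: a0@(1,1) a1@(1,1) a2@(1,1) a3@(1,1) a4@(1,1) a5@(1,1) a6@(1,1) | pheromone: 0 0 1 0 0 / 0 13 0 0 0 / 0 0 0 0 0 / 0 0 0 0 0
t=3: a0@(1,1) a1@(1,1) a2@(1,1) a3@(1,1) a4@(1,1) a5@(1,1) a6@(1,1) | pheromone: 0 0 0 0 0 / 0 19 0 0 0 / 0 0 0 0 0 / 0 0 0 0 0
t=4: a0@(1,1) a1@(1,1) a2@(1,1) a3@(1,1) a4@(1,1) a5@(1,1) a6@(1,1) | pheromone: 0 0 0 0 0 / 0 25 0 0 0 / 0 0 0 0 0 / 0 0 0 0 0
t=5: a0@(1,1) a1@(1,1) a2@(1,1) a3@(1,1) a4@(1,1) a5@(1,1) a6@(1,1) | pheromone: 0 0 0 0 0 / 0 31 0 0 0 / 0 0 0 0 0 / 0 0 0 0 0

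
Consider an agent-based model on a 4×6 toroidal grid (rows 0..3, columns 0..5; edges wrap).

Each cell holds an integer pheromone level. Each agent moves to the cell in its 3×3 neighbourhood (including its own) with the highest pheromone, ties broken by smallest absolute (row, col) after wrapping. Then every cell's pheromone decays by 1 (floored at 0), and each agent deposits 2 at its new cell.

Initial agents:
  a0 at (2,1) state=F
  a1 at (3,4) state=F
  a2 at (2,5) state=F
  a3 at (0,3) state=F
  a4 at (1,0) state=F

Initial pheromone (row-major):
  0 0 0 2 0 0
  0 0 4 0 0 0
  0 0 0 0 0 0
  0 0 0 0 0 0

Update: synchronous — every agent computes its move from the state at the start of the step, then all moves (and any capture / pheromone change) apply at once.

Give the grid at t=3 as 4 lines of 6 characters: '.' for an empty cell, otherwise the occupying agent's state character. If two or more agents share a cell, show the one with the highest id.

F.....
..F...
......
......

t=1: a0@(1,2) a1@(0,3) a2@(1,0) a3@(1,2) a4@(0,0) | pheromone: 2 0 0 3 0 0 / 2 0 7 0 0 0 / 0 0 0 0 0 0 / 0 0 0 0 0 0
t=2: a0@(1,2) a1@(1,2) a2@(0,0) a3@(1,2) a4@(0,0) | pheromone: 5 0 0 2 0 0 / 1 0 12 0 0 0 / 0 0 0 0 0 0 / 0 0 0 0 0 0
t=3: a0@(1,2) a1@(1,2) a2@(0,0) a3@(1,2) a4@(0,0) | pheromone: 8 0 0 1 0 0 / 0 0 17 0 0 0 / 0 0 0 0 0 0 / 0 0 0 0 0 0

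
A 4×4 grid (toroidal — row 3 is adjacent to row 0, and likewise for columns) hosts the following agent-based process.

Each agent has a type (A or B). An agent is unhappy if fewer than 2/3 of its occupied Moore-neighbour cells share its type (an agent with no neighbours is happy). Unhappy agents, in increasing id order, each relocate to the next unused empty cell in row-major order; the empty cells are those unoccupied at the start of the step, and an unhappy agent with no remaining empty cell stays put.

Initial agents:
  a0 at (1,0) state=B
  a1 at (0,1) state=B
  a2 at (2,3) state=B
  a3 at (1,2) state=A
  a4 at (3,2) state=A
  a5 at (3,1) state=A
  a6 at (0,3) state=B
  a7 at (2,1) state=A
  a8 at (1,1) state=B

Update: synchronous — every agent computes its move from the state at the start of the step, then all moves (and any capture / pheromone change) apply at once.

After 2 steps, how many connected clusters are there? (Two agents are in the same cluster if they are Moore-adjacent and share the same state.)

2

t=1: a0@(1,0):B a1@(0,0):B a2@(0,2):B a3@(1,3):A a4@(2,0):A a5@(3,1):A a6@(2,2):B a7@(3,0):A a8@(3,3):B
t=2: a0@(0,1):B a1@(0,3):B a2@(1,1):B a3@(1,2):A a4@(2,1):A a5@(2,3):A a6@(3,2):B a7@(3,0):A a8@(3,3):B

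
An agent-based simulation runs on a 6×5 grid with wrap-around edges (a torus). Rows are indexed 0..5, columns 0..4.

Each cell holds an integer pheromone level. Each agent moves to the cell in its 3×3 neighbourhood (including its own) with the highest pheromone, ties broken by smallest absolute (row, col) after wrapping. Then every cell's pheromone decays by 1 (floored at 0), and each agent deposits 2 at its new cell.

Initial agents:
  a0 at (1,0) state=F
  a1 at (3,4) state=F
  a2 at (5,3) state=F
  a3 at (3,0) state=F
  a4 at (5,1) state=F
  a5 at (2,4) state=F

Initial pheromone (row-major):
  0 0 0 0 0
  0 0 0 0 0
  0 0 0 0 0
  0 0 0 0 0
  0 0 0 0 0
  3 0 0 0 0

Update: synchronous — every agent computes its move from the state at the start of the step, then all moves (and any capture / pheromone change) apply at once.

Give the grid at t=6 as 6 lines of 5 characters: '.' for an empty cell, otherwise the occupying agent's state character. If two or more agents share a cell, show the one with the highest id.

..F..
.....
F....
.....
.....
F....

t=1: a0@(0,0) a1@(2,0) a2@(0,2) a3@(2,0) a4@(5,0) a5@(1,0) | pheromone: 2 0 2 0 0 / 2 0 0 0 0 / 4 0 0 0 0 / 0 0 0 0 0 / 0 0 0 0 0 / 4 0 0 0 0
t=2: a0@(5,0) a1@(2,0) a2@(0,2) a3@(2,0) a4@(5,0) a5@(2,0) | pheromone: 1 0 3 0 0 / 1 0 0 0 0 / 9 0 0 0 0 / 0 0 0 0 0 / 0 0 0 0 0 / 7 0 0 0 0
t=3: a0@(5,0) a1@(2,0) a2@(0,2) a3@(2,0) a4@(5,0) a5@(2,0) | pheromone: 0 0 4 0 0 / 0 0 0 0 0 / 14 0 0 0 0 / 0 0 0 0 0 / 0 0 0 0 0 / 10 0 0 0 0
t=4: a0@(5,0) a1@(2,0) a2@(0,2) a3@(2,0) a4@(5,0) a5@(2,0) | pheromone: 0 0 5 0 0 / 0 0 0 0 0 / 19 0 0 0 0 / 0 0 0 0 0 / 0 0 0 0 0 / 13 0 0 0 0
t=5: a0@(5,0) a1@(2,0) a2@(0,2) a3@(2,0) a4@(5,0) a5@(2,0) | pheromone: 0 0 6 0 0 / 0 0 0 0 0 / 24 0 0 0 0 / 0 0 0 0 0 / 0 0 0 0 0 / 16 0 0 0 0
t=6: a0@(5,0) a1@(2,0) a2@(0,2) a3@(2,0) a4@(5,0) a5@(2,0) | pheromone: 0 0 7 0 0 / 0 0 0 0 0 / 29 0 0 0 0 / 0 0 0 0 0 / 0 0 0 0 0 / 19 0 0 0 0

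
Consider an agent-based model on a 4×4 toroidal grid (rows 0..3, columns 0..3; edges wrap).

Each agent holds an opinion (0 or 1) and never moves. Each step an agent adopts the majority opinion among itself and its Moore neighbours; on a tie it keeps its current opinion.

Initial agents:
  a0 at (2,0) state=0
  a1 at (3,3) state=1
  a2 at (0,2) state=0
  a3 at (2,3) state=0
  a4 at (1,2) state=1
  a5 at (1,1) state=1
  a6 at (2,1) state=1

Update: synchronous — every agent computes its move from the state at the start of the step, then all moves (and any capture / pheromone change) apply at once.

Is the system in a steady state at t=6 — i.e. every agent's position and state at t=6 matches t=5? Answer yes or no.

t=1: a0@(2,0):1 a1@(3,3):0 a2@(0,2):1 a3@(2,3):0 a4@(1,2):1 a5@(1,1):1 a6@(2,1):1
t=2: (unchanged — steady state)

yes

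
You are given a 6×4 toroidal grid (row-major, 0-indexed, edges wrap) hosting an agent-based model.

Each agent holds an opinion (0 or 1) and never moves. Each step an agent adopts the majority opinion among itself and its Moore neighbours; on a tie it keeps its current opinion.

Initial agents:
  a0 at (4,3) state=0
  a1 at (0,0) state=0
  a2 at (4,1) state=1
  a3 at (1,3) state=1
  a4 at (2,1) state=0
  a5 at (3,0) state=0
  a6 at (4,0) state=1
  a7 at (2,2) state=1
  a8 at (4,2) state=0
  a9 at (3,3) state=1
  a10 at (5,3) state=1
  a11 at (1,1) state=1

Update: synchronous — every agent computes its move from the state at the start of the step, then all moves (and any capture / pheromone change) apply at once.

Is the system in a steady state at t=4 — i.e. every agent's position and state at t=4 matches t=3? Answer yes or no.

t=1: a0@(4,3):0 a1@(0,0):1 a2@(4,1):1 a3@(1,3):1 a4@(2,1):0 a5@(3,0):0 a6@(4,0):1 a7@(2,2):1 a8@(4,2):1 a9@(3,3):1 a10@(5,3):0 a11@(1,1):1
t=2: a0@(4,3):0 a1@(0,0):1 a2@(4,1):1 a3@(1,3):1 a4@(2,1):0 a5@(3,0):0 a6@(4,0):1 a7@(2,2):1 a8@(4,2):1 a9@(3,3):1 a10@(5,3):1 a11@(1,1):1
t=3: a0@(4,3):1 a1@(0,0):1 a2@(4,1):1 a3@(1,3):1 a4@(2,1):0 a5@(3,0):0 a6@(4,0):1 a7@(2,2):1 a8@(4,2):1 a9@(3,3):1 a10@(5,3):1 a11@(1,1):1
t=4: a0@(4,3):1 a1@(0,0):1 a2@(4,1):1 a3@(1,3):1 a4@(2,1):0 a5@(3,0):1 a6@(4,0):1 a7@(2,2):1 a8@(4,2):1 a9@(3,3):1 a10@(5,3):1 a11@(1,1):1

no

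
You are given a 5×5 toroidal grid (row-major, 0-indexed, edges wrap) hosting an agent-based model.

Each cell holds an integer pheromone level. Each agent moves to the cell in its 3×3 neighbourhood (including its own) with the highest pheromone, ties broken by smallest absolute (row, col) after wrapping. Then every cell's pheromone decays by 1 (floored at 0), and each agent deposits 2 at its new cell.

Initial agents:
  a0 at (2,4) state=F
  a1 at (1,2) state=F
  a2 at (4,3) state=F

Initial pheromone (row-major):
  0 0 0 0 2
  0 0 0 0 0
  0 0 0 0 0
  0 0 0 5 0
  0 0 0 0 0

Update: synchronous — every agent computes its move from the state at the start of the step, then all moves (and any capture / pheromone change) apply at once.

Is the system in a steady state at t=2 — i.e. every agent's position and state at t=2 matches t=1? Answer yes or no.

yes

t=1: a0@(3,3) a1@(0,1) a2@(3,3) | pheromone: 0 2 0 0 1 / 0 0 0 0 0 / 0 0 0 0 0 / 0 0 0 8 0 / 0 0 0 0 0
t=2: a0@(3,3) a1@(0,1) a2@(3,3) | pheromone: 0 3 0 0 0 / 0 0 0 0 0 / 0 0 0 0 0 / 0 0 0 11 0 / 0 0 0 0 0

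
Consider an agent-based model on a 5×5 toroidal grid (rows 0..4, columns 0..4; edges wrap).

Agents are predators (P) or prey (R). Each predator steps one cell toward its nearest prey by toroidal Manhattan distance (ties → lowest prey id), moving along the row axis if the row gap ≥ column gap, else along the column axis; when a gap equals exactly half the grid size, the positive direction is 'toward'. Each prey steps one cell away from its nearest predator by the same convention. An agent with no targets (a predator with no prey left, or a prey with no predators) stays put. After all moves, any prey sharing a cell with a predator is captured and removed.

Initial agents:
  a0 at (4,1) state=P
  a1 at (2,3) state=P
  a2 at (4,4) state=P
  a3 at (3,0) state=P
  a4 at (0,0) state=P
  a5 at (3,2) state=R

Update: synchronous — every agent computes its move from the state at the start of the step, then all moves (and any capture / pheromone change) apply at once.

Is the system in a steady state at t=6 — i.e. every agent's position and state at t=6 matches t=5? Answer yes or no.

t=1: a0@(3,1):P a1@(3,3):P a2@(4,3):P a3@(3,1):P a4@(4,0):P a5@(2,2):R
t=2: a0@(2,1):P a1@(2,3):P a2@(3,3):P a3@(2,1):P a4@(3,0):P a5@(1,2):R
t=3: a0@(1,1):P a1@(1,3):P a2@(2,3):P a3@(1,1):P a4@(2,0):P a5@(0,2):R
t=4: a0@(0,1):P a1@(0,3):P a2@(1,3):P a3@(0,1):P a4@(1,0):P a5@(4,2):R
t=5: a0@(4,1):P a1@(4,3):P a2@(0,3):P a3@(4,1):P a4@(0,0):P a5@(3,2):R
t=6: a0@(3,1):P a1@(3,3):P a2@(4,3):P a3@(3,1):P a4@(4,0):P a5@(2,2):R

no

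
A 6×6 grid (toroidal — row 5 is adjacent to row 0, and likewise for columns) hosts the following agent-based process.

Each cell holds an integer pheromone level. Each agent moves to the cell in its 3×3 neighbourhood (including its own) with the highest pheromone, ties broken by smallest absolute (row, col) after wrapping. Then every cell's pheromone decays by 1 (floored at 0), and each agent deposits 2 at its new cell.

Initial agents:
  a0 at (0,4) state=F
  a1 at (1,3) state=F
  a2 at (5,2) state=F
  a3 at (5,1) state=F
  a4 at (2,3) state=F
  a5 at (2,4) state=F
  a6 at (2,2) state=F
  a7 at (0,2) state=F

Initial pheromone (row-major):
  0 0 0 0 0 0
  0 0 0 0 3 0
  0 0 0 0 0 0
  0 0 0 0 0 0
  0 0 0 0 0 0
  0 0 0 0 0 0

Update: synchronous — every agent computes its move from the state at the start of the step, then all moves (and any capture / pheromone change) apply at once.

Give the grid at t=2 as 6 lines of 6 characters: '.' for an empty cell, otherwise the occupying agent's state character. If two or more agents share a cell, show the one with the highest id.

t=1: a0@(1,4) a1@(1,4) a2@(0,1) a3@(0,0) a4@(1,4) a5@(1,4) a6@(1,1) a7@(0,1) | pheromone: 2 4 0 0 0 0 / 0 2 0 0 10 0 / 0 0 0 0 0 0 / 0 0 0 0 0 0 / 0 0 0 0 0 0 / 0 0 0 0 0 0
t=2: a0@(1,4) a1@(1,4) a2@(0,1) a3@(0,1) a4@(1,4) a5@(1,4) a6@(0,1) a7@(0,1) | pheromone: 1 11 0 0 0 0 / 0 1 0 0 17 0 / 0 0 0 0 0 0 / 0 0 0 0 0 0 / 0 0 0 0 0 0 / 0 0 0 0 0 0

.F....
....F.
......
......
......
......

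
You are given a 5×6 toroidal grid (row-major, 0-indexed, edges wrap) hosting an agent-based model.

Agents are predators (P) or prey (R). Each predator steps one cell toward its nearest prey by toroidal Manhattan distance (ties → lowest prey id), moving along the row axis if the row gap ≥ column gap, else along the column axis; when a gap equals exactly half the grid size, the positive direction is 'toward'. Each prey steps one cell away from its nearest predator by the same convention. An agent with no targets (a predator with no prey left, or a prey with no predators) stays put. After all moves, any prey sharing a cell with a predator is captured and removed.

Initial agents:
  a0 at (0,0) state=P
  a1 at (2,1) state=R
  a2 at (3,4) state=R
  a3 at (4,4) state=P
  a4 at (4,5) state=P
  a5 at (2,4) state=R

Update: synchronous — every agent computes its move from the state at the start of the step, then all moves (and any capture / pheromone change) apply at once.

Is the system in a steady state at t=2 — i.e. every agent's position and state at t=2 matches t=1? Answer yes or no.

no

t=1: a0@(1,0):P a1@(3,1):R a2@(2,4):R a3@(3,4):P a4@(3,5):P a5@(1,4):R
t=2: a0@(1,5):P a1@(3,2):R a2@(1,4):R a3@(2,4):P a4@(3,0):P a5@(1,3):R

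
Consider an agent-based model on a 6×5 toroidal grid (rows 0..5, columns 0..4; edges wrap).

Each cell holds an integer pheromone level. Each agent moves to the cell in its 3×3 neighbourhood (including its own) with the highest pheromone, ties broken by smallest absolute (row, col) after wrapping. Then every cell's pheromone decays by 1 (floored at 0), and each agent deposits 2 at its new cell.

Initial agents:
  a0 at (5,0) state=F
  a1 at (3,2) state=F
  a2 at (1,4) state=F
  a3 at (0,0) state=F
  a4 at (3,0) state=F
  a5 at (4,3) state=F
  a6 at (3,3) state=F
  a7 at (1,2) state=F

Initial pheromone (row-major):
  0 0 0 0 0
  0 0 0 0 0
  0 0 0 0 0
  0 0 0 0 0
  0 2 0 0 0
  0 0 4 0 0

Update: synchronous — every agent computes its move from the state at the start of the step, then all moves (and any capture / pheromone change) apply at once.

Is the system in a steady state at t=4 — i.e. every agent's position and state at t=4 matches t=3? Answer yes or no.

yes

t=1: a0@(4,1) a1@(4,1) a2@(0,0) a3@(0,0) a4@(4,1) a5@(5,2) a6@(2,2) a7@(0,1) | pheromone: 4 2 0 0 0 / 0 0 0 0 0 / 0 0 2 0 0 / 0 0 0 0 0 / 0 7 0 0 0 / 0 0 5 0 0
t=2: a0@(4,1) a1@(4,1) a2@(0,0) a3@(0,0) a4@(4,1) a5@(4,1) a6@(2,2) a7@(5,2) | pheromone: 7 1 0 0 0 / 0 0 0 0 0 / 0 0 3 0 0 / 0 0 0 0 0 / 0 14 0 0 0 / 0 0 6 0 0
t=3: a0@(4,1) a1@(4,1) a2@(0,0) a3@(0,0) a4@(4,1) a5@(4,1) a6@(2,2) a7@(4,1) | pheromone: 10 0 0 0 0 / 0 0 0 0 0 / 0 0 4 0 0 / 0 0 0 0 0 / 0 23 0 0 0 / 0 0 5 0 0
t=4: a0@(4,1) a1@(4,1) a2@(0,0) a3@(0,0) a4@(4,1) a5@(4,1) a6@(2,2) a7@(4,1) | pheromone: 13 0 0 0 0 / 0 0 0 0 0 / 0 0 5 0 0 / 0 0 0 0 0 / 0 32 0 0 0 / 0 0 4 0 0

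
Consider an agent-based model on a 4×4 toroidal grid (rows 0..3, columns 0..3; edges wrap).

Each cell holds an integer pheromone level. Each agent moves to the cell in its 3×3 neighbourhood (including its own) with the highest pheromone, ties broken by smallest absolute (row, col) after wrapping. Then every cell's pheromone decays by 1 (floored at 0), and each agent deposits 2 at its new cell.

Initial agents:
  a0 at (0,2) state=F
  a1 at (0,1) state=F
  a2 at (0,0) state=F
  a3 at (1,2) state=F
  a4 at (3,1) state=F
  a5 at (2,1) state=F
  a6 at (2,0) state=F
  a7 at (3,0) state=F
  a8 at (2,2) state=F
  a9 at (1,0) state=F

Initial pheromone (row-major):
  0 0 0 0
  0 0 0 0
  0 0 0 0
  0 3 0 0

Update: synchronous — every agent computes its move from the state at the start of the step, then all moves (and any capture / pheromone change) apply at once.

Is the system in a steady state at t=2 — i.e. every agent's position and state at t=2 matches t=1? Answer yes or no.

t=1: a0@(3,1) a1@(3,1) a2@(3,1) a3@(0,1) a4@(3,1) a5@(3,1) a6@(3,1) a7@(3,1) a8@(3,1) a9@(0,0) | pheromone: 2 2 0 0 / 0 0 0 0 / 0 0 0 0 / 0 18 0 0
t=2: a0@(3,1) a1@(3,1) a2@(3,1) a3@(3,1) a4@(3,1) a5@(3,1) a6@(3,1) a7@(3,1) a8@(3,1) a9@(3,1) | pheromone: 1 1 0 0 / 0 0 0 0 / 0 0 0 0 / 0 37 0 0

no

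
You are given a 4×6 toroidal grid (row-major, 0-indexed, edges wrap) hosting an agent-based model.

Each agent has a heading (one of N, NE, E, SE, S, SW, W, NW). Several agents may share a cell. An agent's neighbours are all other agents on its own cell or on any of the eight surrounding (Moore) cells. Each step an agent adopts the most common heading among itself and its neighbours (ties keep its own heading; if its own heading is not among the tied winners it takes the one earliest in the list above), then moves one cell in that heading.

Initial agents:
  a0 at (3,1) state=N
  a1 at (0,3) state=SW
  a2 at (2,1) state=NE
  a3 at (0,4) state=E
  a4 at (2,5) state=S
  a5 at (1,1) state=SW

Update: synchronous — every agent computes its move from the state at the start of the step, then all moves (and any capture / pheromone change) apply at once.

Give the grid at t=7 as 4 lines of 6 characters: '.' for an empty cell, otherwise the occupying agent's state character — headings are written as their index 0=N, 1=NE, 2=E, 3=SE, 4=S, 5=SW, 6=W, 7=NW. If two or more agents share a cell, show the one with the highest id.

t=1: a0@(2,1):N a1@(1,2):SW a2@(1,2):NE a3@(0,5):E a4@(3,5):S a5@(2,0):SW
t=2: a0@(3,0):SW a1@(2,1):SW a2@(0,3):NE a3@(0,0):E a4@(0,5):S a5@(3,5):SW
t=3: a0@(0,5):SW a1@(3,0):SW a2@(3,4):NE a3@(1,5):SW a4@(1,4):SW a5@(0,4):SW
t=4: a0@(1,4):SW a1@(0,5):SW a2@(0,3):SW a3@(2,4):SW a4@(2,3):SW a5@(1,3):SW
t=5: a0@(2,3):SW a1@(1,4):SW a2@(1,2):SW a3@(3,3):SW a4@(3,2):SW a5@(2,2):SW
t=6: a0@(3,2):SW a1@(2,3):SW a2@(2,1):SW a3@(0,2):SW a4@(0,1):SW a5@(3,1):SW
t=7: a0@(0,1):SW a1@(3,2):SW a2@(3,0):SW a3@(1,1):SW a4@(1,0):SW a5@(0,0):SW

55....
55....
......
5.5...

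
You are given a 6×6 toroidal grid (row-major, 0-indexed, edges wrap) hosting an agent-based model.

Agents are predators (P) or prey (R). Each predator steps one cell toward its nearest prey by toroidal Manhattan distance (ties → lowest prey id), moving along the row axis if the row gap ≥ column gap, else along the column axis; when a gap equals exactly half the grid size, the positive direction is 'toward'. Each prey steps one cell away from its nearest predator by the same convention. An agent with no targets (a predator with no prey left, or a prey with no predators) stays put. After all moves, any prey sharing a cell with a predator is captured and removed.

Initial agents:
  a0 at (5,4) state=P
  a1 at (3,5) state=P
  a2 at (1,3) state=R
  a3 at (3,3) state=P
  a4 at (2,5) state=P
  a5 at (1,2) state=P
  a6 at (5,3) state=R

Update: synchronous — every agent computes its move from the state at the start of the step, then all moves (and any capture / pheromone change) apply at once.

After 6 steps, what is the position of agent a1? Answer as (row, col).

t=1: a0@(5,3):P a1@(2,5):P a2@(1,4):R a3@(2,3):P a4@(2,4):P a5@(1,3):P a6@(5,2):R
t=2: a0@(5,2):P a1@(1,5):P a2@(0,4):R a3@(1,3):P a4@(1,4):P a5@(1,4):P a6@(5,1):R
t=3: a0@(5,1):P a1@(0,5):P a2@(5,4):R a3@(0,3):P a4@(0,4):P a5@(0,4):P a6@(5,0):R
t=4: a0@(5,0):P a1@(5,5):P a2@(4,4):R a3@(5,3):P a4@(5,4):P a5@(5,4):P
t=5: a0@(5,5):P a1@(4,5):P a2@(3,4):R a3@(4,3):P a4@(4,4):P a5@(4,4):P
t=6: a0@(4,5):P a1@(3,5):P a2@(2,4):R a3@(3,3):P a4@(3,4):P a5@(3,4):P

(3, 5)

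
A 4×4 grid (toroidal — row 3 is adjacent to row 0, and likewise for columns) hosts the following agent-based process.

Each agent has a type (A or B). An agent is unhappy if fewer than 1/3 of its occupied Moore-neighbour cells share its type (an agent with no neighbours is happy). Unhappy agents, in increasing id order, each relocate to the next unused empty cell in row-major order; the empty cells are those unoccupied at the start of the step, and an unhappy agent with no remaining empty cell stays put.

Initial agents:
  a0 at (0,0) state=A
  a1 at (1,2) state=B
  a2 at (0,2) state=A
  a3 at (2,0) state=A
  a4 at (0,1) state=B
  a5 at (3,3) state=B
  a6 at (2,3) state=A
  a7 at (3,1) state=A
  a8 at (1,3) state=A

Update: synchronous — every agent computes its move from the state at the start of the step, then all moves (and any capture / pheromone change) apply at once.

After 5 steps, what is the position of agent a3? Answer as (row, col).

t=1: a0@(0,0):A a1@(0,3):B a2@(0,2):A a3@(2,0):A a4@(1,0):B a5@(1,1):B a6@(2,3):A a7@(3,1):A a8@(1,3):A
t=2: a0@(0,0):A a1@(0,1):B a2@(0,2):A a3@(2,0):A a4@(1,0):B a5@(1,2):B a6@(2,3):A a7@(3,1):A a8@(1,3):A
t=3: a0@(0,0):A a1@(0,1):B a2@(0,2):A a3@(2,0):A a4@(0,3):B a5@(1,1):B a6@(2,3):A a7@(3,1):A a8@(1,3):A
t=4: a0@(0,0):A a1@(1,0):B a2@(0,2):A a3@(2,0):A a4@(1,2):B a5@(2,1):B a6@(2,3):A a7@(3,1):A a8@(1,3):A
t=5: a0@(0,0):A a1@(0,1):B a2@(0,2):A a3@(2,0):A a4@(0,3):B a5@(2,1):B a6@(2,3):A a7@(3,1):A a8@(1,3):A

(2, 0)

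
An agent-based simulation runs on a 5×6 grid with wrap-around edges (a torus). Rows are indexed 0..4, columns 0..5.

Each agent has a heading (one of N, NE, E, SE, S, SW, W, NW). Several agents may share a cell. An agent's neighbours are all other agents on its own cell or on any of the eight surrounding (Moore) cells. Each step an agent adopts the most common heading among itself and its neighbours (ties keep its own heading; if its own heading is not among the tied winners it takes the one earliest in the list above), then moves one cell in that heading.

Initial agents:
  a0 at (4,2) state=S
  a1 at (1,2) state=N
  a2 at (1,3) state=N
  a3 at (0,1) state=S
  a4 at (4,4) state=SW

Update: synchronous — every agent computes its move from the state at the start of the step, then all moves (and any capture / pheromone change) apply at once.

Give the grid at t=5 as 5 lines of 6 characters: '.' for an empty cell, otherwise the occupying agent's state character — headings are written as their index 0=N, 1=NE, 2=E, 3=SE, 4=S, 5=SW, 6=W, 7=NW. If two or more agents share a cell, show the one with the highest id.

t=1: a0@(0,2):S a1@(0,2):N a2@(0,3):N a3@(1,1):S a4@(0,3):SW
t=2: a0@(1,2):S a1@(4,2):N a2@(4,3):N a3@(2,1):S a4@(4,3):N
t=3: a0@(2,2):S a1@(3,2):N a2@(3,3):N a3@(3,1):S a4@(3,3):N
t=4: a0@(1,2):N a1@(2,2):N a2@(2,3):N a3@(4,1):S a4@(2,3):N
t=5: a0@(0,2):N a1@(1,2):N a2@(1,3):N a3@(0,1):S a4@(1,3):N

.40...
..00..
......
......
......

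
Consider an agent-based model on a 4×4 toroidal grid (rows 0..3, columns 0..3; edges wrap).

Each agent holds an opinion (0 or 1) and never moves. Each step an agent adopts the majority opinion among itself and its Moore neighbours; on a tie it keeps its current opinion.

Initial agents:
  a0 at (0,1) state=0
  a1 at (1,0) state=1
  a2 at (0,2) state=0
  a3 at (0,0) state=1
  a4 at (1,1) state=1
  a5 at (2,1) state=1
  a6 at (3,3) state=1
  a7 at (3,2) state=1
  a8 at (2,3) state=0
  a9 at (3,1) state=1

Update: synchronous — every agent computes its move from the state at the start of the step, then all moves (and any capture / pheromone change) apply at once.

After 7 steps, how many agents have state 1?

t=1: a0@(0,1):1 a1@(1,0):1 a2@(0,2):1 a3@(0,0):1 a4@(1,1):1 a5@(2,1):1 a6@(3,3):1 a7@(3,2):1 a8@(2,3):1 a9@(3,1):1
t=2: (unchanged — steady state)

10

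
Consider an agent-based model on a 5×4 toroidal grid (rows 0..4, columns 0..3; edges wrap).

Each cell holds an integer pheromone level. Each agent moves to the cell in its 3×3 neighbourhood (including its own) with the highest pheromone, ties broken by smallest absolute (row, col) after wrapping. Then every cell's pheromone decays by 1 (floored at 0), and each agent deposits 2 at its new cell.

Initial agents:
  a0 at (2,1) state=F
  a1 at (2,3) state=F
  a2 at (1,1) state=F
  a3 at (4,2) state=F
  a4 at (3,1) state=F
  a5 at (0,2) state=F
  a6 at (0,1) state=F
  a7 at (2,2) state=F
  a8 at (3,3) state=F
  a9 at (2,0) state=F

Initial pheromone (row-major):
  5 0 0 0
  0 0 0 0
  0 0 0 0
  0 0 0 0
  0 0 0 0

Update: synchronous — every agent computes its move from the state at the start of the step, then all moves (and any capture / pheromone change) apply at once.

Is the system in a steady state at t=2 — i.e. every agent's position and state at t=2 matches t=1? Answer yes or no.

no

t=1: a0@(1,0) a1@(1,0) a2@(0,0) a3@(0,1) a4@(2,0) a5@(0,1) a6@(0,0) a7@(1,1) a8@(2,0) a9@(1,0) | pheromone: 8 4 0 0 / 6 2 0 0 / 4 0 0 0 / 0 0 0 0 / 0 0 0 0
t=2: a0@(0,0) a1@(0,0) a2@(0,0) a3@(0,0) a4@(1,0) a5@(0,0) a6@(0,0) a7@(0,0) a8@(1,0) a9@(0,0) | pheromone: 23 3 0 0 / 9 1 0 0 / 3 0 0 0 / 0 0 0 0 / 0 0 0 0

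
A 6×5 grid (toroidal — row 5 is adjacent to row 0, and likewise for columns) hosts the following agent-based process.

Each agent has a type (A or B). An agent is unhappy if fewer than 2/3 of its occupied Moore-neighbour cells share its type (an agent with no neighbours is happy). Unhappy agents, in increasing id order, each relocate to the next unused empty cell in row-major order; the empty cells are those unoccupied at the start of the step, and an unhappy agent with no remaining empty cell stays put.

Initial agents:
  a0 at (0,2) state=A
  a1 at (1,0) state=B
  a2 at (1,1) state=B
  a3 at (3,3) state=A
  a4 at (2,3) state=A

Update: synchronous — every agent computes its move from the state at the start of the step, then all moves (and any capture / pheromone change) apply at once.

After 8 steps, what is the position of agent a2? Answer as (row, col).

t=1: a0@(0,0):A a1@(1,0):B a2@(0,1):B a3@(3,3):A a4@(2,3):A
t=2: a0@(0,2):A a1@(0,3):B a2@(0,4):B a3@(3,3):A a4@(2,3):A
t=3: a0@(0,0):A a1@(0,1):B a2@(0,4):B a3@(3,3):A a4@(2,3):A
t=4: a0@(0,2):A a1@(0,3):B a2@(1,0):B a3@(3,3):A a4@(2,3):A
t=5: a0@(0,0):A a1@(0,1):B a2@(1,0):B a3@(3,3):A a4@(2,3):A
t=6: a0@(0,2):A a1@(0,3):B a2@(0,4):B a3@(3,3):A a4@(2,3):A
t=7: a0@(0,0):A a1@(0,1):B a2@(0,4):B a3@(3,3):A a4@(2,3):A
t=8: a0@(0,2):A a1@(0,3):B a2@(1,0):B a3@(3,3):A a4@(2,3):A

(1, 0)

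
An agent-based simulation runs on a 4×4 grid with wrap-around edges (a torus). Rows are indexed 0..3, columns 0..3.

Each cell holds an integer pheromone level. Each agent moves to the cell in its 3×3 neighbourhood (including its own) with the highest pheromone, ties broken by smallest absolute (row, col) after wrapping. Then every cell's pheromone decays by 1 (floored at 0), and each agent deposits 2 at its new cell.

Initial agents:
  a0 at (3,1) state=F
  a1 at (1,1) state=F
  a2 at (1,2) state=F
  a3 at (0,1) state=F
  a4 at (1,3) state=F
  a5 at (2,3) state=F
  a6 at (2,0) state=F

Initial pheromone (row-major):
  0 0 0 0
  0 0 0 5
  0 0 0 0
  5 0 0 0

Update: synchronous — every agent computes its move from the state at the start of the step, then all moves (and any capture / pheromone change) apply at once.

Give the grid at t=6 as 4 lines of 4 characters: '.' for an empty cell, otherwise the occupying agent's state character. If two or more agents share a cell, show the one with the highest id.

....
...F
....
F...

t=1: a0@(3,0) a1@(0,0) a2@(1,3) a3@(3,0) a4@(1,3) a5@(1,3) a6@(1,3) | pheromone: 2 0 0 0 / 0 0 0 12 / 0 0 0 0 / 8 0 0 0
t=2: a0@(3,0) a1@(1,3) a2@(1,3) a3@(3,0) a4@(1,3) a5@(1,3) a6@(1,3) | pheromone: 1 0 0 0 / 0 0 0 21 / 0 0 0 0 / 11 0 0 0
t=3: a0@(3,0) a1@(1,3) a2@(1,3) a3@(3,0) a4@(1,3) a5@(1,3) a6@(1,3) | pheromone: 0 0 0 0 / 0 0 0 30 / 0 0 0 0 / 14 0 0 0
t=4: a0@(3,0) a1@(1,3) a2@(1,3) a3@(3,0) a4@(1,3) a5@(1,3) a6@(1,3) | pheromone: 0 0 0 0 / 0 0 0 39 / 0 0 0 0 / 17 0 0 0
t=5: a0@(3,0) a1@(1,3) a2@(1,3) a3@(3,0) a4@(1,3) a5@(1,3) a6@(1,3) | pheromone: 0 0 0 0 / 0 0 0 48 / 0 0 0 0 / 20 0 0 0
t=6: a0@(3,0) a1@(1,3) a2@(1,3) a3@(3,0) a4@(1,3) a5@(1,3) a6@(1,3) | pheromone: 0 0 0 0 / 0 0 0 57 / 0 0 0 0 / 23 0 0 0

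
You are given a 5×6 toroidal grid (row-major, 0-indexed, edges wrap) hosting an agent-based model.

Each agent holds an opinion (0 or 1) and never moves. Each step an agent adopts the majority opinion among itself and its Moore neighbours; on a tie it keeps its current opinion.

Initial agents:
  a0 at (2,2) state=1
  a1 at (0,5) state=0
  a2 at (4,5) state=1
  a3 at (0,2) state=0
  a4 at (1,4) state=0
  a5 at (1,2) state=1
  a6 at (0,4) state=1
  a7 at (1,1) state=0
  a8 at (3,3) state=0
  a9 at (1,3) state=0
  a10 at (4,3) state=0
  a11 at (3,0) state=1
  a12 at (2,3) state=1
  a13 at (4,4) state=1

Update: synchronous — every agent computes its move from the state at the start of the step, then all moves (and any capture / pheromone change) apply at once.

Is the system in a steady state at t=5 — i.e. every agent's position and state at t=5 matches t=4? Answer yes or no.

no

t=1: a0@(2,2):1 a1@(0,5):1 a2@(4,5):1 a3@(0,2):0 a4@(1,4):0 a5@(1,2):1 a6@(0,4):0 a7@(1,1):0 a8@(3,3):1 a9@(1,3):1 a10@(4,3):0 a11@(3,0):1 a12@(2,3):1 a13@(4,4):1
t=2: a0@(2,2):1 a1@(0,5):1 a2@(4,5):1 a3@(0,2):0 a4@(1,4):1 a5@(1,2):1 a6@(0,4):1 a7@(1,1):0 a8@(3,3):1 a9@(1,3):1 a10@(4,3):0 a11@(3,0):1 a12@(2,3):1 a13@(4,4):1
t=3: a0@(2,2):1 a1@(0,5):1 a2@(4,5):1 a3@(0,2):0 a4@(1,4):1 a5@(1,2):1 a6@(0,4):1 a7@(1,1):0 a8@(3,3):1 a9@(1,3):1 a10@(4,3):1 a11@(3,0):1 a12@(2,3):1 a13@(4,4):1
t=4: a0@(2,2):1 a1@(0,5):1 a2@(4,5):1 a3@(0,2):1 a4@(1,4):1 a5@(1,2):1 a6@(0,4):1 a7@(1,1):0 a8@(3,3):1 a9@(1,3):1 a10@(4,3):1 a11@(3,0):1 a12@(2,3):1 a13@(4,4):1
t=5: a0@(2,2):1 a1@(0,5):1 a2@(4,5):1 a3@(0,2):1 a4@(1,4):1 a5@(1,2):1 a6@(0,4):1 a7@(1,1):1 a8@(3,3):1 a9@(1,3):1 a10@(4,3):1 a11@(3,0):1 a12@(2,3):1 a13@(4,4):1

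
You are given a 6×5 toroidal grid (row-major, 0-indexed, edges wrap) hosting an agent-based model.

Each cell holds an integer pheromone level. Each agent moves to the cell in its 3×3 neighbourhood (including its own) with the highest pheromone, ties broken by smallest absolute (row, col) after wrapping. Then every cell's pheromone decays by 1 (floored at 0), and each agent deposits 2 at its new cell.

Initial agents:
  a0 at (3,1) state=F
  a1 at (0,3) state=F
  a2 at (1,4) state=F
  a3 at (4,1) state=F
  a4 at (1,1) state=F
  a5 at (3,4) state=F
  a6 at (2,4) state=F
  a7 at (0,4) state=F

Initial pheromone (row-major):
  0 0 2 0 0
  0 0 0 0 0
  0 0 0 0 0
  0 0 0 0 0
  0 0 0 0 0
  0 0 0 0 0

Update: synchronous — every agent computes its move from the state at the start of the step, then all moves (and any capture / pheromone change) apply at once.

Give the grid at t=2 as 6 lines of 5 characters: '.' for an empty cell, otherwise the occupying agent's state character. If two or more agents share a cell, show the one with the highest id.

F.F..
.....
F....
.....
.....
.....

t=1: a0@(2,0) a1@(0,2) a2@(0,0) a3@(3,0) a4@(0,2) a5@(2,0) a6@(1,0) a7@(0,0) | pheromone: 4 0 5 0 0 / 2 0 0 0 0 / 4 0 0 0 0 / 2 0 0 0 0 / 0 0 0 0 0 / 0 0 0 0 0
t=2: a0@(2,0) a1@(0,2) a2@(0,0) a3@(2,0) a4@(0,2) a5@(2,0) a6@(0,0) a7@(0,0) | pheromone: 9 0 8 0 0 / 1 0 0 0 0 / 9 0 0 0 0 / 1 0 0 0 0 / 0 0 0 0 0 / 0 0 0 0 0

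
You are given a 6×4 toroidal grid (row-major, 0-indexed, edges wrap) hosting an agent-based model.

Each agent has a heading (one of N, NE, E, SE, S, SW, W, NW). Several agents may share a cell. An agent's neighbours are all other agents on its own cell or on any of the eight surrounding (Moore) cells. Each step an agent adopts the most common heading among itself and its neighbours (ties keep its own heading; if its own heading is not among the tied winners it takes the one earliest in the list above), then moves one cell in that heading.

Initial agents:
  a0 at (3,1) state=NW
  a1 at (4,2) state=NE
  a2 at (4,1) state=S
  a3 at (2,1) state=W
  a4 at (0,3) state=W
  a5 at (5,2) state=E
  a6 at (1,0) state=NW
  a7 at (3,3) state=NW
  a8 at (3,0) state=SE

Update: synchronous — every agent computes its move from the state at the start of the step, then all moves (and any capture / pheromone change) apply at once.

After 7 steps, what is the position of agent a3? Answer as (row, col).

(1, 2)

t=1: a0@(2,0):NW a1@(3,1):NW a2@(5,1):S a3@(1,0):NW a4@(0,2):W a5@(5,3):E a6@(1,3):W a7@(2,2):NW a8@(2,3):NW
t=2: a0@(1,3):NW a1@(2,0):NW a2@(0,1):S a3@(0,3):NW a4@(0,1):W a5@(5,0):E a6@(0,2):NW a7@(1,1):NW a8@(1,2):NW
t=3: a0@(0,2):NW a1@(1,3):NW a2@(5,0):NW a3@(5,2):NW a4@(5,0):NW a5@(5,1):E a6@(5,1):NW a7@(0,0):NW a8@(0,1):NW
t=4: a0@(5,1):NW a1@(0,2):NW a2@(4,3):NW a3@(4,1):NW a4@(4,3):NW a5@(4,0):NW a6@(4,0):NW a7@(5,3):NW a8@(5,0):NW
t=5: a0@(4,0):NW a1@(5,1):NW a2@(3,2):NW a3@(3,0):NW a4@(3,2):NW a5@(3,3):NW a6@(3,3):NW a7@(4,2):NW a8@(4,3):NW
t=6: a0@(3,3):NW a1@(4,0):NW a2@(2,1):NW a3@(2,3):NW a4@(2,1):NW a5@(2,2):NW a6@(2,2):NW a7@(3,1):NW a8@(3,2):NW
t=7: a0@(2,2):NW a1@(3,3):NW a2@(1,0):NW a3@(1,2):NW a4@(1,0):NW a5@(1,1):NW a6@(1,1):NW a7@(2,0):NW a8@(2,1):NW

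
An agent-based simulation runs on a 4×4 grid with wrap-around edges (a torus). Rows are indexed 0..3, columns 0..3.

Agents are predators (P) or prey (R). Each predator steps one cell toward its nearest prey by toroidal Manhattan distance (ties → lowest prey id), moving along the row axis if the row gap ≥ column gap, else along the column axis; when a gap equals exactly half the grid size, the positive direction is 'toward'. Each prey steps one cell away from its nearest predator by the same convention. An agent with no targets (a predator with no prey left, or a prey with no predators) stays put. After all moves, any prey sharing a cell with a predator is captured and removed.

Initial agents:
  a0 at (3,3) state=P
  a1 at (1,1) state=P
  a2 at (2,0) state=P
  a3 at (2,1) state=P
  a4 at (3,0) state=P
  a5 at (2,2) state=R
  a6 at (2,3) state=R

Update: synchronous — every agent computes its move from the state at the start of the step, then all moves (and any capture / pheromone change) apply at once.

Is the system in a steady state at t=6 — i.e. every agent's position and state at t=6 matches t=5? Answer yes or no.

t=1: a0@(2,3):P a1@(2,1):P a2@(2,3):P a3@(2,2):P a4@(2,0):P a6@(1,3):R
t=2: a0@(1,3):P a1@(2,2):P a2@(1,3):P a3@(1,2):P a4@(1,0):P a6@(0,3):R
t=3: a0@(0,3):P a1@(3,2):P a2@(0,3):P a3@(0,2):P a4@(0,0):P a6@(3,3):R
t=4: a0@(3,3):P a1@(3,3):P a2@(3,3):P a3@(3,2):P a4@(3,0):P a6@(2,3):R
t=5: a0@(2,3):P a1@(2,3):P a2@(2,3):P a3@(2,2):P a4@(2,0):P a6@(1,3):R
t=6: a0@(1,3):P a1@(1,3):P a2@(1,3):P a3@(1,2):P a4@(1,0):P a6@(0,3):R

no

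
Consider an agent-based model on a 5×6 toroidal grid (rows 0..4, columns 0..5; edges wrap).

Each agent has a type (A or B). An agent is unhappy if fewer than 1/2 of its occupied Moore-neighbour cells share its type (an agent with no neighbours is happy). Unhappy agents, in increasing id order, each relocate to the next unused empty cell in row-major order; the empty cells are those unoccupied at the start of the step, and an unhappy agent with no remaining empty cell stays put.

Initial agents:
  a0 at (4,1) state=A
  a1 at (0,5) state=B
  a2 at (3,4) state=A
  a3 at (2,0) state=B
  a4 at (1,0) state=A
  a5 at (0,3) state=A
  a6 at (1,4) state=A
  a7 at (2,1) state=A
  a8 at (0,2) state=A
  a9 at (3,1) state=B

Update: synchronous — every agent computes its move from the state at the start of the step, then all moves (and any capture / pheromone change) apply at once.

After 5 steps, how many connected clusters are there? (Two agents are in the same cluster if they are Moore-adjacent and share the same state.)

t=1: a0@(4,1):A a1@(0,0):B a2@(3,4):A a3@(0,1):B a4@(0,4):A a5@(0,3):A a6@(1,4):A a7@(1,1):A a8@(0,2):A a9@(1,2):B
t=2: a0@(0,5):A a1@(1,0):B a2@(3,4):A a3@(1,3):B a4@(0,4):A a5@(0,3):A a6@(1,4):A a7@(1,5):A a8@(0,2):A a9@(2,0):B
t=3: a0@(0,5):A a1@(0,0):B a2@(3,4):A a3@(0,1):B a4@(0,4):A a5@(0,3):A a6@(1,4):A a7@(1,5):A a8@(0,2):A a9@(2,0):B
t=4: a0@(0,5):A a1@(1,0):B a2@(3,4):A a3@(0,1):B a4@(0,4):A a5@(0,3):A a6@(1,4):A a7@(1,5):A a8@(0,2):A a9@(1,1):B
t=5: a0@(0,5):A a1@(1,0):B a2@(3,4):A a3@(0,1):B a4@(0,4):A a5@(0,3):A a6@(1,4):A a7@(1,5):A a8@(0,0):A a9@(1,1):B

3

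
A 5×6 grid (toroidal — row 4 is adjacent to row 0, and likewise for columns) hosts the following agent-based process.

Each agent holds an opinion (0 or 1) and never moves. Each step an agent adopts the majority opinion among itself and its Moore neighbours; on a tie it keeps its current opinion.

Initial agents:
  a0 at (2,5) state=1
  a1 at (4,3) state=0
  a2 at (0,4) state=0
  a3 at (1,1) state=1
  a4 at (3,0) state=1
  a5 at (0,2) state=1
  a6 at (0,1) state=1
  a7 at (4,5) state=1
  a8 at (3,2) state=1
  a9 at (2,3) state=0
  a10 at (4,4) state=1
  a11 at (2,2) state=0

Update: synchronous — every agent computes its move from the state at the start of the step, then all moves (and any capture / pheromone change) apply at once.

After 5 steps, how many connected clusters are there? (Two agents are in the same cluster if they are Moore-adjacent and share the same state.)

2

t=1: a0@(2,5):1 a1@(4,3):1 a2@(0,4):0 a3@(1,1):1 a4@(3,0):1 a5@(0,2):1 a6@(0,1):1 a7@(4,5):1 a8@(3,2):0 a9@(2,3):0 a10@(4,4):1 a11@(2,2):0
t=2: a0@(2,5):1 a1@(4,3):1 a2@(0,4):1 a3@(1,1):1 a4@(3,0):1 a5@(0,2):1 a6@(0,1):1 a7@(4,5):1 a8@(3,2):0 a9@(2,3):0 a10@(4,4):1 a11@(2,2):0
t=3: (unchanged — steady state)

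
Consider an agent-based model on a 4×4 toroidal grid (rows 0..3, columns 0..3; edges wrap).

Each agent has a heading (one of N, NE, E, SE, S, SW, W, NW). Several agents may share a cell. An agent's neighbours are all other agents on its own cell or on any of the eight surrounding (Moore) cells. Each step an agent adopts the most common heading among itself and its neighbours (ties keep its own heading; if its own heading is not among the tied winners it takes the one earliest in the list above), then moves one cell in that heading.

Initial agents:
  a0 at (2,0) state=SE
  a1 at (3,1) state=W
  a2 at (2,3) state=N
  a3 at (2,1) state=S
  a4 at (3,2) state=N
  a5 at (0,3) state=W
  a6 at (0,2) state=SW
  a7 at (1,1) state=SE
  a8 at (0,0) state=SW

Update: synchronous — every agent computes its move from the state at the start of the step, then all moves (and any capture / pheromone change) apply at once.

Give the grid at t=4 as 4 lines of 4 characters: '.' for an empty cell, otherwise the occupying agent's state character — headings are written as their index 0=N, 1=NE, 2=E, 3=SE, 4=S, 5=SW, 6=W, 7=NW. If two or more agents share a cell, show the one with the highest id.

....
.3..
33..
3...

t=1: a0@(3,1):SE a1@(0,0):SW a2@(1,3):N a3@(3,2):SE a4@(2,2):N a5@(1,2):SW a6@(0,1):W a7@(2,2):SE a8@(0,3):W
t=2: a0@(0,2):SE a1@(0,3):W a2@(0,3):N a3@(0,3):SE a4@(3,3):SE a5@(0,2):N a6@(1,2):SE a7@(3,3):SE a8@(1,2):SW
t=3: a0@(1,3):SE a1@(1,0):SE a2@(1,0):SE a3@(1,0):SE a4@(0,0):SE a5@(1,3):SE a6@(2,3):SE a7@(0,0):SE a8@(2,3):SE
t=4: a0@(2,0):SE a1@(2,1):SE a2@(2,1):SE a3@(2,1):SE a4@(1,1):SE a5@(2,0):SE a6@(3,0):SE a7@(1,1):SE a8@(3,0):SE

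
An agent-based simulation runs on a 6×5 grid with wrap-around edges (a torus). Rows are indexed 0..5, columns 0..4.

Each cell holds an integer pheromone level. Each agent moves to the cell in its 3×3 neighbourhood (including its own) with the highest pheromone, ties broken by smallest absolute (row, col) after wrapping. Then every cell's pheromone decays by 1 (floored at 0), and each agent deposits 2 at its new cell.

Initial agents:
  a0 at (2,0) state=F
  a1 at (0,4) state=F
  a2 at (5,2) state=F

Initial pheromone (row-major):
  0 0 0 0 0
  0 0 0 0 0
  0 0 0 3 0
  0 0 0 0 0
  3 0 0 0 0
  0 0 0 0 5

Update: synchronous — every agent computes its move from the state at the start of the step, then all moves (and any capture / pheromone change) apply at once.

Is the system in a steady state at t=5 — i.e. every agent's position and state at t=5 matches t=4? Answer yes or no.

yes

t=1: a0@(1,0) a1@(5,4) a2@(0,1) | pheromone: 0 2 0 0 0 / 2 0 0 0 0 / 0 0 0 2 0 / 0 0 0 0 0 / 2 0 0 0 0 / 0 0 0 0 6
t=2: a0@(0,1) a1@(5,4) a2@(0,1) | pheromone: 0 5 0 0 0 / 1 0 0 0 0 / 0 0 0 1 0 / 0 0 0 0 0 / 1 0 0 0 0 / 0 0 0 0 7
t=3: a0@(0,1) a1@(5,4) a2@(0,1) | pheromone: 0 8 0 0 0 / 0 0 0 0 0 / 0 0 0 0 0 / 0 0 0 0 0 / 0 0 0 0 0 / 0 0 0 0 8
t=4: a0@(0,1) a1@(5,4) a2@(0,1) | pheromone: 0 11 0 0 0 / 0 0 0 0 0 / 0 0 0 0 0 / 0 0 0 0 0 / 0 0 0 0 0 / 0 0 0 0 9
t=5: a0@(0,1) a1@(5,4) a2@(0,1) | pheromone: 0 14 0 0 0 / 0 0 0 0 0 / 0 0 0 0 0 / 0 0 0 0 0 / 0 0 0 0 0 / 0 0 0 0 10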